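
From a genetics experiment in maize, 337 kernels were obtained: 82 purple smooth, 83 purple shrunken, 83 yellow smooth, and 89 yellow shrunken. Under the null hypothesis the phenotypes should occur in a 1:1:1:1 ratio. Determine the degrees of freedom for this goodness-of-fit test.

3

A goodness-of-fit test with 4 phenotype classes has df = 4 − 1 = 3.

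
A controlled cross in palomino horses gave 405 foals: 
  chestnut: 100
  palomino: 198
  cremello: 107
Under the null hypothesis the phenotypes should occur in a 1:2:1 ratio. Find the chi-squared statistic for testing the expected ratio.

Total ratio parts = 4. Expected numbers out of 405:
  chestnut: 405 × 1/4 = 101.25
  palomino: 405 × 2/4 = 202.5
  cremello: 405 × 1/4 = 101.25
χ² = Σ (O − E)² / E
  chestnut: (100 − 101.25)² / 101.25 = 0.0154
  palomino: (198 − 202.5)² / 202.5 = 0.1000
  cremello: (107 − 101.25)² / 101.25 = 0.3265
χ² = 0.0154 + 0.1000 + 0.3265 = 0.4419 ≈ 0.442

0.442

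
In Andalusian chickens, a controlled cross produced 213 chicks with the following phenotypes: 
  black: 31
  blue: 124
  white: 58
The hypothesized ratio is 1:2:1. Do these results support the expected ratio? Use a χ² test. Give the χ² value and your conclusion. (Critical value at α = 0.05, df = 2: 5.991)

12.596; not consistent

Total ratio parts = 4. Expected numbers out of 213:
  black: 213 × 1/4 = 53.25
  blue: 213 × 2/4 = 106.5
  white: 213 × 1/4 = 53.25
χ² = Σ (O − E)² / E
  black: (31 − 53.25)² / 53.25 = 9.2969
  blue: (124 − 106.5)² / 106.5 = 2.8756
  white: (58 − 53.25)² / 53.25 = 0.4237
χ² = 9.2969 + 2.8756 + 0.4237 = 12.5962 ≈ 12.596
Degrees of freedom = 3 − 1 = 2; critical value at α = 0.05 is 5.991.
Since 12.596 > 5.991, we reject the null hypothesis — the data do not fit the 1:2:1 ratio.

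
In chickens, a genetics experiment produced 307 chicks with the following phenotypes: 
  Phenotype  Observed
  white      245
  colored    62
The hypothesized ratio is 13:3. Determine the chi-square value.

Expected counts for N = 307 under a 13:3 ratio (total parts = 16):
  white: 307 × 13/16 = 249.4375
  colored: 307 × 3/16 = 57.5625
χ² = Σ (O − E)² / E
  white: (245 − 249.4375)² / 249.4375 = 0.0789
  colored: (62 − 57.5625)² / 57.5625 = 0.3421
χ² = 0.0789 + 0.3421 = 0.421

0.421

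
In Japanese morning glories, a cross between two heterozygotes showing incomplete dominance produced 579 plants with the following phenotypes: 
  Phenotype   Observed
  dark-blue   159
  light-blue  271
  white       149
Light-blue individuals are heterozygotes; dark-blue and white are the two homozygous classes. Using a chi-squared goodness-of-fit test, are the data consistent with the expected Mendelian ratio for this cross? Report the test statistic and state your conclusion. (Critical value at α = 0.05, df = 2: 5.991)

With incomplete dominance, a heterozygote × heterozygote cross gives a 1:2:1 phenotypic ratio.
The 1:2:1 ratio has 4 parts, so with N = 579 the expected counts are:
  dark-blue: 579 × 1/4 = 144.75
  light-blue: 579 × 2/4 = 289.5
  white: 579 × 1/4 = 144.75
χ² = Σ (O − E)² / E
  dark-blue: (159 − 144.75)² / 144.75 = 1.4028
  light-blue: (271 − 289.5)² / 289.5 = 1.1822
  white: (149 − 144.75)² / 144.75 = 0.1248
χ² = 1.4028 + 1.1822 + 0.1248 = 2.7098 ≈ 2.710
Degrees of freedom = 3 − 1 = 2; critical value at α = 0.05 is 5.991.
Since 2.710 < 5.991, we fail to reject the null hypothesis — the data are consistent with the 1:2:1 ratio.

2.710; consistent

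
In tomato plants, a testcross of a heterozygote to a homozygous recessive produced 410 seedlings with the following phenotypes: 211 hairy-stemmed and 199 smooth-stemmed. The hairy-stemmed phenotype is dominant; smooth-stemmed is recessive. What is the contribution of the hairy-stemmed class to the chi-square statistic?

A testcross of a heterozygote (Aa × aa) gives a 1:1 phenotypic ratio.
The 1:1 ratio has 2 parts, so with N = 410 the expected counts are:
  hairy-stemmed: 410 × 1/2 = 205
  smooth-stemmed: 410 × 1/2 = 205
Contribution of hairy-stemmed: (211 − 205)² / 205 = 0.1756

0.176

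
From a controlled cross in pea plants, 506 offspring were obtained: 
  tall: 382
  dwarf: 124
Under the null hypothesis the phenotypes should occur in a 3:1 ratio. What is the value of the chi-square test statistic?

0.066

The 3:1 ratio has 4 parts, so with N = 506 the expected counts are:
  tall: 506 × 3/4 = 379.5
  dwarf: 506 × 1/4 = 126.5
χ² = Σ (O − E)² / E
  tall: (382 − 379.5)² / 379.5 = 0.0165
  dwarf: (124 − 126.5)² / 126.5 = 0.0494
χ² = 0.0165 + 0.0494 = 0.0659 ≈ 0.066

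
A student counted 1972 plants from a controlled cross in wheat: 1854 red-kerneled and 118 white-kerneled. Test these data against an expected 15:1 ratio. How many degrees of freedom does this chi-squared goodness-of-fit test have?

1

A goodness-of-fit test with 2 phenotype classes has df = 2 − 1 = 1.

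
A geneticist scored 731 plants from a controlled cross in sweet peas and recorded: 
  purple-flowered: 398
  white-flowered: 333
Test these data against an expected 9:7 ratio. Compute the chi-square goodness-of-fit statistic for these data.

0.967

Under the 9:7 hypothesis (Σ ratio = 16, N = 731):
  purple-flowered: 731 × 9/16 = 411.1875
  white-flowered: 731 × 7/16 = 319.8125
χ² = Σ (O − E)² / E
  purple-flowered: (398 − 411.1875)² / 411.1875 = 0.4229
  white-flowered: (333 − 319.8125)² / 319.8125 = 0.5438
χ² = 0.4229 + 0.5438 = 0.9667 ≈ 0.967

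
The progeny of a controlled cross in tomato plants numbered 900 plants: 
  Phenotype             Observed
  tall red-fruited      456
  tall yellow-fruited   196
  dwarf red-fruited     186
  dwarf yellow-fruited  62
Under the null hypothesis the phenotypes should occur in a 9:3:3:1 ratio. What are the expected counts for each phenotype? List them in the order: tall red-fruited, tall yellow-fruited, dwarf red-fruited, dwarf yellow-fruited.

506.25, 168.75, 168.75, 56.25

Expected counts for N = 900 under a 9:3:3:1 ratio (total parts = 16):
  tall red-fruited: 900 × 9/16 = 506.25
  tall yellow-fruited: 900 × 3/16 = 168.75
  dwarf red-fruited: 900 × 3/16 = 168.75
  dwarf yellow-fruited: 900 × 1/16 = 56.25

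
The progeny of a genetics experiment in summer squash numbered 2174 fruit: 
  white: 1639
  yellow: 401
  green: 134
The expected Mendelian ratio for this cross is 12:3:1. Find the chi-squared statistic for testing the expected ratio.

0.178

Under the 12:3:1 hypothesis (Σ ratio = 16, N = 2174):
  white: 2174 × 12/16 = 1630.5
  yellow: 2174 × 3/16 = 407.625
  green: 2174 × 1/16 = 135.875
χ² = Σ (O − E)² / E
  white: (1639 − 1630.5)² / 1630.5 = 0.0443
  yellow: (401 − 407.625)² / 407.625 = 0.1077
  green: (134 − 135.875)² / 135.875 = 0.0259
χ² = 0.0443 + 0.1077 + 0.0259 = 0.1779 ≈ 0.178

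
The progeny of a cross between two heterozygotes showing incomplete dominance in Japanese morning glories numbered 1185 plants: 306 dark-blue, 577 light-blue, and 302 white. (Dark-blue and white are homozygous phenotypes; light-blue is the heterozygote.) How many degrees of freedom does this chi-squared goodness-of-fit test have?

2

With incomplete dominance, a heterozygote × heterozygote cross gives a 1:2:1 phenotypic ratio.
A goodness-of-fit test with 3 phenotype classes has df = 3 − 1 = 2.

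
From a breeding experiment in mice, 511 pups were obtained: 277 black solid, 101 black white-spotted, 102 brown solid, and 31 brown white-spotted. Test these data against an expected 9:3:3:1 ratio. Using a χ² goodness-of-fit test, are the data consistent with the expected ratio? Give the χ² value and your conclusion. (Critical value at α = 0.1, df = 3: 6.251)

Under the 9:3:3:1 hypothesis (Σ ratio = 16, N = 511):
  black solid: 511 × 9/16 = 287.4375
  black white-spotted: 511 × 3/16 = 95.8125
  brown solid: 511 × 3/16 = 95.8125
  brown white-spotted: 511 × 1/16 = 31.9375
χ² = Σ (O − E)² / E
  black solid: (277 − 287.4375)² / 287.4375 = 0.3790
  black white-spotted: (101 − 95.8125)² / 95.8125 = 0.2809
  brown solid: (102 − 95.8125)² / 95.8125 = 0.3996
  brown white-spotted: (31 − 31.9375)² / 31.9375 = 0.0275
χ² = 0.3790 + 0.2809 + 0.3996 + 0.0275 = 1.087
Degrees of freedom = 4 − 1 = 3; critical value at α = 0.1 is 6.251.
Since 1.087 < 6.251, we fail to reject the null hypothesis — the data are consistent with the 9:3:3:1 ratio.

1.087; consistent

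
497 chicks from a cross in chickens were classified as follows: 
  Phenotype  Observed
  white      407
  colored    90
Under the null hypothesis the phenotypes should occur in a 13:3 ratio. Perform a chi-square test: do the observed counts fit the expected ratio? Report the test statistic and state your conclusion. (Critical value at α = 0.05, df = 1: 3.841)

Under the 13:3 hypothesis (Σ ratio = 16, N = 497):
  white: 497 × 13/16 = 403.8125
  colored: 497 × 3/16 = 93.1875
χ² = Σ (O − E)² / E
  white: (407 − 403.8125)² / 403.8125 = 0.0252
  colored: (90 − 93.1875)² / 93.1875 = 0.1090
χ² = 0.0252 + 0.1090 = 0.1342 ≈ 0.134
Degrees of freedom = 2 − 1 = 1; critical value at α = 0.05 is 3.841.
Since 0.134 < 3.841, we fail to reject the null hypothesis — the data are consistent with the 13:3 ratio.

0.134; consistent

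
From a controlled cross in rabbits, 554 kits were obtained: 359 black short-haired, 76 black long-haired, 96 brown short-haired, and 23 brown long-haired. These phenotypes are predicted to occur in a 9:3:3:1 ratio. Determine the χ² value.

19.183

Under the 9:3:3:1 hypothesis (Σ ratio = 16, N = 554):
  black short-haired: 554 × 9/16 = 311.625
  black long-haired: 554 × 3/16 = 103.875
  brown short-haired: 554 × 3/16 = 103.875
  brown long-haired: 554 × 1/16 = 34.625
χ² = Σ (O − E)² / E
  black short-haired: (359 − 311.625)² / 311.625 = 7.2022
  black long-haired: (76 − 103.875)² / 103.875 = 7.4803
  brown short-haired: (96 − 103.875)² / 103.875 = 0.5970
  brown long-haired: (23 − 34.625)² / 34.625 = 3.9030
χ² = 7.2022 + 7.4803 + 0.5970 + 3.9030 = 19.1825 ≈ 19.183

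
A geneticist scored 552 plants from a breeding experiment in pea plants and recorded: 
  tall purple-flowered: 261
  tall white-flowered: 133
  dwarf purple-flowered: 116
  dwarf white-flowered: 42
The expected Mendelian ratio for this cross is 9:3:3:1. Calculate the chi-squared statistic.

19.440

Expected counts for N = 552 under a 9:3:3:1 ratio (total parts = 16):
  tall purple-flowered: 552 × 9/16 = 310.5
  tall white-flowered: 552 × 3/16 = 103.5
  dwarf purple-flowered: 552 × 3/16 = 103.5
  dwarf white-flowered: 552 × 1/16 = 34.5
χ² = Σ (O − E)² / E
  tall purple-flowered: (261 − 310.5)² / 310.5 = 7.8913
  tall white-flowered: (133 − 103.5)² / 103.5 = 8.4082
  dwarf purple-flowered: (116 − 103.5)² / 103.5 = 1.5097
  dwarf white-flowered: (42 − 34.5)² / 34.5 = 1.6304
χ² = 7.8913 + 8.4082 + 1.5097 + 1.6304 = 19.4396 ≈ 19.440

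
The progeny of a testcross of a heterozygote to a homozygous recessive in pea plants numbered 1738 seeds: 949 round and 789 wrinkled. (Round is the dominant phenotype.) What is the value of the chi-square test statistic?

14.730

A testcross of a heterozygote (Aa × aa) gives a 1:1 phenotypic ratio.
The 1:1 ratio has 2 parts, so with N = 1738 the expected counts are:
  round: 1738 × 1/2 = 869
  wrinkled: 1738 × 1/2 = 869
χ² = Σ (O − E)² / E
  round: (949 − 869)² / 869 = 7.3648
  wrinkled: (789 − 869)² / 869 = 7.3648
χ² = 7.3648 + 7.3648 = 14.7296 ≈ 14.730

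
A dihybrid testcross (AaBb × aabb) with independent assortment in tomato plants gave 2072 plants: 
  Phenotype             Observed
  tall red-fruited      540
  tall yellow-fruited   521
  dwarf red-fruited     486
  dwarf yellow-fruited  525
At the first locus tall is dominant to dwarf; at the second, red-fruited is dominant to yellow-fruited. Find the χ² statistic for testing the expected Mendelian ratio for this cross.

A dihybrid testcross with independent assortment gives a 1:1:1:1 ratio.
The 1:1:1:1 ratio has 4 parts, so with N = 2072 the expected counts are:
  tall red-fruited: 2072 × 1/4 = 518
  tall yellow-fruited: 2072 × 1/4 = 518
  dwarf red-fruited: 2072 × 1/4 = 518
  dwarf yellow-fruited: 2072 × 1/4 = 518
χ² = Σ (O − E)² / E
  tall red-fruited: (540 − 518)² / 518 = 0.9344
  tall yellow-fruited: (521 − 518)² / 518 = 0.0174
  dwarf red-fruited: (486 − 518)² / 518 = 1.9768
  dwarf yellow-fruited: (525 − 518)² / 518 = 0.0946
χ² = 0.9344 + 0.0174 + 1.9768 + 0.0946 = 3.0232 ≈ 3.023

3.023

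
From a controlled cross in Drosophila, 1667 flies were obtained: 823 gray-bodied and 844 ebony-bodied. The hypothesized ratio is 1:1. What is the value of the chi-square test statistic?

The 1:1 ratio has 2 parts, so with N = 1667 the expected counts are:
  gray-bodied: 1667 × 1/2 = 833.5
  ebony-bodied: 1667 × 1/2 = 833.5
χ² = Σ (O − E)² / E
  gray-bodied: (823 − 833.5)² / 833.5 = 0.1323
  ebony-bodied: (844 − 833.5)² / 833.5 = 0.1323
χ² = 0.1323 + 0.1323 = 0.2646 ≈ 0.265

0.265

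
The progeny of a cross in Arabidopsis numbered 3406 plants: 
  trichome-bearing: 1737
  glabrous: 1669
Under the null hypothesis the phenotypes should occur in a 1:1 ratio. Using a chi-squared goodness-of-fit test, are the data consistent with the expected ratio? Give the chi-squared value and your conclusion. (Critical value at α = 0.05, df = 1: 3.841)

1.358; consistent

The 1:1 ratio has 2 parts, so with N = 3406 the expected counts are:
  trichome-bearing: 3406 × 1/2 = 1703
  glabrous: 3406 × 1/2 = 1703
χ² = Σ (O − E)² / E
  trichome-bearing: (1737 − 1703)² / 1703 = 0.6788
  glabrous: (1669 − 1703)² / 1703 = 0.6788
χ² = 0.6788 + 0.6788 = 1.3576 ≈ 1.358
Degrees of freedom = 2 − 1 = 1; critical value at α = 0.05 is 3.841.
Since 1.358 < 3.841, we fail to reject the null hypothesis — the data are consistent with the 1:1 ratio.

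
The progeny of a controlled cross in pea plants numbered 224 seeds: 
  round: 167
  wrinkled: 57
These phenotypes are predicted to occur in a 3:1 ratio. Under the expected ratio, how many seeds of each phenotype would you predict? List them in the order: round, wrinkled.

168, 56

Expected counts for N = 224 under a 3:1 ratio (total parts = 4):
  round: 224 × 3/4 = 168
  wrinkled: 224 × 1/4 = 56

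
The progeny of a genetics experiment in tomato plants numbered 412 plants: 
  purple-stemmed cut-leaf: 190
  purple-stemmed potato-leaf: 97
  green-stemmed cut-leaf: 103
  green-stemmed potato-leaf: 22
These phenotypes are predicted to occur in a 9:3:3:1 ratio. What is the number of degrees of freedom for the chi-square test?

3

A goodness-of-fit test with 4 phenotype classes has df = 4 − 1 = 3.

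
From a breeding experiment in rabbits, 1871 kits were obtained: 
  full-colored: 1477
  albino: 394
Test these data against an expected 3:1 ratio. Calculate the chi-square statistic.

The 3:1 ratio has 4 parts, so with N = 1871 the expected counts are:
  full-colored: 1871 × 3/4 = 1403.25
  albino: 1871 × 1/4 = 467.75
χ² = Σ (O − E)² / E
  full-colored: (1477 − 1403.25)² / 1403.25 = 3.8760
  albino: (394 − 467.75)² / 467.75 = 11.6281
χ² = 3.8760 + 11.6281 = 15.5041 ≈ 15.504

15.504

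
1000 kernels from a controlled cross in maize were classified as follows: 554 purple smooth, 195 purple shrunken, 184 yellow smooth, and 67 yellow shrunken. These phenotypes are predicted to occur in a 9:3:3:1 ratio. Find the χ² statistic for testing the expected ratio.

0.818

The 9:3:3:1 ratio has 16 parts, so with N = 1000 the expected counts are:
  purple smooth: 1000 × 9/16 = 562.5
  purple shrunken: 1000 × 3/16 = 187.5
  yellow smooth: 1000 × 3/16 = 187.5
  yellow shrunken: 1000 × 1/16 = 62.5
χ² = Σ (O − E)² / E
  purple smooth: (554 − 562.5)² / 562.5 = 0.1284
  purple shrunken: (195 − 187.5)² / 187.5 = 0.3000
  yellow smooth: (184 − 187.5)² / 187.5 = 0.0653
  yellow shrunken: (67 − 62.5)² / 62.5 = 0.3240
χ² = 0.1284 + 0.3000 + 0.0653 + 0.3240 = 0.8177 ≈ 0.818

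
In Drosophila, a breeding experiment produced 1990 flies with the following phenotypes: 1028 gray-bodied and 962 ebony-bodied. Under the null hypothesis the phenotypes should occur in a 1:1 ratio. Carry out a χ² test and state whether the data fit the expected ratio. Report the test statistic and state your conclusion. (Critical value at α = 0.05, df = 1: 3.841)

2.189; consistent

Total ratio parts = 2. Expected numbers out of 1990:
  gray-bodied: 1990 × 1/2 = 995
  ebony-bodied: 1990 × 1/2 = 995
χ² = Σ (O − E)² / E
  gray-bodied: (1028 − 995)² / 995 = 1.0945
  ebony-bodied: (962 − 995)² / 995 = 1.0945
χ² = 1.0945 + 1.0945 = 2.189
Degrees of freedom = 2 − 1 = 1; critical value at α = 0.05 is 3.841.
Since 2.189 < 3.841, we fail to reject the null hypothesis — the data are consistent with the 1:1 ratio.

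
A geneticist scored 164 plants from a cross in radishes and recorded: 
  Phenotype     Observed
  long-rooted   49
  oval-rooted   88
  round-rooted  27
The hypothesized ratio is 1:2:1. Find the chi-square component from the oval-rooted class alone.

0.439

The 1:2:1 ratio has 4 parts, so with N = 164 the expected counts are:
  long-rooted: 164 × 1/4 = 41
  oval-rooted: 164 × 2/4 = 82
  round-rooted: 164 × 1/4 = 41
Contribution of oval-rooted: (88 − 82)² / 82 = 0.4390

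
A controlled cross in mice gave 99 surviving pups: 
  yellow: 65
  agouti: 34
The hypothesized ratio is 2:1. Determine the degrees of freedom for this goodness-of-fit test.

1

A goodness-of-fit test with 2 phenotype classes has df = 2 − 1 = 1.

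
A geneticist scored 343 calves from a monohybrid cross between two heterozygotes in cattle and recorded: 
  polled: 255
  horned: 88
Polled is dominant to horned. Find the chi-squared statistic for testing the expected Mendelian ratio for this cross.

0.079

For a monohybrid cross between heterozygotes with complete dominance, the expected phenotypic ratio is 3:1.
Under the 3:1 hypothesis (Σ ratio = 4, N = 343):
  polled: 343 × 3/4 = 257.25
  horned: 343 × 1/4 = 85.75
χ² = Σ (O − E)² / E
  polled: (255 − 257.25)² / 257.25 = 0.0197
  horned: (88 − 85.75)² / 85.75 = 0.0590
χ² = 0.0197 + 0.0590 = 0.0787 ≈ 0.079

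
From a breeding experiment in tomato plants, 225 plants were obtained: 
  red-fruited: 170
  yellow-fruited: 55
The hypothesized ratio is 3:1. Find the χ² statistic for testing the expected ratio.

0.037

The 3:1 ratio has 4 parts, so with N = 225 the expected counts are:
  red-fruited: 225 × 3/4 = 168.75
  yellow-fruited: 225 × 1/4 = 56.25
χ² = Σ (O − E)² / E
  red-fruited: (170 − 168.75)² / 168.75 = 0.0093
  yellow-fruited: (55 − 56.25)² / 56.25 = 0.0278
χ² = 0.0093 + 0.0278 = 0.0371 ≈ 0.037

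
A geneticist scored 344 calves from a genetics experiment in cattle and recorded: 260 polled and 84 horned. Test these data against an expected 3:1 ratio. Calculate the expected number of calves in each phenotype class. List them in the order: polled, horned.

Total ratio parts = 4. Expected numbers out of 344:
  polled: 344 × 3/4 = 258
  horned: 344 × 1/4 = 86

258, 86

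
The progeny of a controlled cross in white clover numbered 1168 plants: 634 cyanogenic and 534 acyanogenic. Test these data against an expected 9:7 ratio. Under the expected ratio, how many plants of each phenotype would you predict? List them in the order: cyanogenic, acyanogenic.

Total ratio parts = 16. Expected numbers out of 1168:
  cyanogenic: 1168 × 9/16 = 657
  acyanogenic: 1168 × 7/16 = 511

657, 511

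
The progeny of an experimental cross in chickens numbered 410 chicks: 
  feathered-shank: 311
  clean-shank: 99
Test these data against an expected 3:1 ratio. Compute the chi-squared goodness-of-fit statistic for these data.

0.159

Total ratio parts = 4. Expected numbers out of 410:
  feathered-shank: 410 × 3/4 = 307.5
  clean-shank: 410 × 1/4 = 102.5
χ² = Σ (O − E)² / E
  feathered-shank: (311 − 307.5)² / 307.5 = 0.0398
  clean-shank: (99 − 102.5)² / 102.5 = 0.1195
χ² = 0.0398 + 0.1195 = 0.1593 ≈ 0.159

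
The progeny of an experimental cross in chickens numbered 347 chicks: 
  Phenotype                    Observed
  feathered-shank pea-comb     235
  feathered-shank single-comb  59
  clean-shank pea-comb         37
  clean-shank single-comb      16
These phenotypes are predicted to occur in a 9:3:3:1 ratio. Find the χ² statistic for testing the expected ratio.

22.281

Total ratio parts = 16. Expected numbers out of 347:
  feathered-shank pea-comb: 347 × 9/16 = 195.1875
  feathered-shank single-comb: 347 × 3/16 = 65.0625
  clean-shank pea-comb: 347 × 3/16 = 65.0625
  clean-shank single-comb: 347 × 1/16 = 21.6875
χ² = Σ (O − E)² / E
  feathered-shank pea-comb: (235 − 195.1875)² / 195.1875 = 8.1206
  feathered-shank single-comb: (59 − 65.0625)² / 65.0625 = 0.5649
  clean-shank pea-comb: (37 − 65.0625)² / 65.0625 = 12.1038
  clean-shank single-comb: (16 − 21.6875)² / 21.6875 = 1.4915
χ² = 8.1206 + 0.5649 + 12.1038 + 1.4915 = 22.2808 ≈ 22.281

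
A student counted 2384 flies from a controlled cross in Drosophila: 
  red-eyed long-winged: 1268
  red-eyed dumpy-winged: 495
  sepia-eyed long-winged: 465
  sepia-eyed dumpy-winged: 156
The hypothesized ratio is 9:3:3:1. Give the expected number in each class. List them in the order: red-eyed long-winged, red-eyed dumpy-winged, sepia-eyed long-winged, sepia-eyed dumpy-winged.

Total ratio parts = 16. Expected numbers out of 2384:
  red-eyed long-winged: 2384 × 9/16 = 1341
  red-eyed dumpy-winged: 2384 × 3/16 = 447
  sepia-eyed long-winged: 2384 × 3/16 = 447
  sepia-eyed dumpy-winged: 2384 × 1/16 = 149

1341, 447, 447, 149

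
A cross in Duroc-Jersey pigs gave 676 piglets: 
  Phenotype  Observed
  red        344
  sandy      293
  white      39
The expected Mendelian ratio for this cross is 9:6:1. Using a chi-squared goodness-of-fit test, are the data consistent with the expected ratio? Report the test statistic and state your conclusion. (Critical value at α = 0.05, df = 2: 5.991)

9.861; not consistent

Expected counts for N = 676 under a 9:6:1 ratio (total parts = 16):
  red: 676 × 9/16 = 380.25
  sandy: 676 × 6/16 = 253.5
  white: 676 × 1/16 = 42.25
χ² = Σ (O − E)² / E
  red: (344 − 380.25)² / 380.25 = 3.4558
  sandy: (293 − 253.5)² / 253.5 = 6.1548
  white: (39 − 42.25)² / 42.25 = 0.2500
χ² = 3.4558 + 6.1548 + 0.2500 = 9.8606 ≈ 9.861
Degrees of freedom = 3 − 1 = 2; critical value at α = 0.05 is 5.991.
Since 9.861 > 5.991, we reject the null hypothesis — the data do not fit the 9:6:1 ratio.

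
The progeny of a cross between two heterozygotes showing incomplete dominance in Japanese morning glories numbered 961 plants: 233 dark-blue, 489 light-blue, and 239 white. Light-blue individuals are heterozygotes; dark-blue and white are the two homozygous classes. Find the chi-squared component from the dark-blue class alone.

With incomplete dominance, a heterozygote × heterozygote cross gives a 1:2:1 phenotypic ratio.
Expected counts for N = 961 under a 1:2:1 ratio (total parts = 4):
  dark-blue: 961 × 1/4 = 240.25
  light-blue: 961 × 2/4 = 480.5
  white: 961 × 1/4 = 240.25
Contribution of dark-blue: (233 − 240.25)² / 240.25 = 0.2188

0.219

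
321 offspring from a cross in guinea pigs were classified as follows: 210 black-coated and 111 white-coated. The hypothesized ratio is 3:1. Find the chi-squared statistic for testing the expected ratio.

15.710

Expected counts for N = 321 under a 3:1 ratio (total parts = 4):
  black-coated: 321 × 3/4 = 240.75
  white-coated: 321 × 1/4 = 80.25
χ² = Σ (O − E)² / E
  black-coated: (210 − 240.75)² / 240.75 = 3.9276
  white-coated: (111 − 80.25)² / 80.25 = 11.7827
χ² = 3.9276 + 11.7827 = 15.7103 ≈ 15.710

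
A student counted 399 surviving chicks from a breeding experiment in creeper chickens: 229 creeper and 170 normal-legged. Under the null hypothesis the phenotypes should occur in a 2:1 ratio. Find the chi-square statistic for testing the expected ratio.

15.440

Expected counts for N = 399 under a 2:1 ratio (total parts = 3):
  creeper: 399 × 2/3 = 266
  normal-legged: 399 × 1/3 = 133
χ² = Σ (O − E)² / E
  creeper: (229 − 266)² / 266 = 5.1466
  normal-legged: (170 − 133)² / 133 = 10.2932
χ² = 5.1466 + 10.2932 = 15.4398 ≈ 15.440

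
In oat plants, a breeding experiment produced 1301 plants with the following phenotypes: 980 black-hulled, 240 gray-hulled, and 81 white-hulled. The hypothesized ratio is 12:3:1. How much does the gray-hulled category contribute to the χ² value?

Expected counts for N = 1301 under a 12:3:1 ratio (total parts = 16):
  black-hulled: 1301 × 12/16 = 975.75
  gray-hulled: 1301 × 3/16 = 243.9375
  white-hulled: 1301 × 1/16 = 81.3125
Contribution of gray-hulled: (240 − 243.9375)² / 243.9375 = 0.0636

0.064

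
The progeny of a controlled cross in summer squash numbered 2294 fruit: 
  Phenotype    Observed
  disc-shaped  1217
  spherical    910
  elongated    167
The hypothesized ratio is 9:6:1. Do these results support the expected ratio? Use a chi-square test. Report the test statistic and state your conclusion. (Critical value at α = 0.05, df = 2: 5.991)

10.942; not consistent

The 9:6:1 ratio has 16 parts, so with N = 2294 the expected counts are:
  disc-shaped: 2294 × 9/16 = 1290.375
  spherical: 2294 × 6/16 = 860.25
  elongated: 2294 × 1/16 = 143.375
χ² = Σ (O − E)² / E
  disc-shaped: (1217 − 1290.375)² / 1290.375 = 4.1723
  spherical: (910 − 860.25)² / 860.25 = 2.8771
  elongated: (167 − 143.375)² / 143.375 = 3.8929
χ² = 4.1723 + 2.8771 + 3.8929 = 10.9423 ≈ 10.942
Degrees of freedom = 3 − 1 = 2; critical value at α = 0.05 is 5.991.
Since 10.942 > 5.991, we reject the null hypothesis — the data do not fit the 9:6:1 ratio.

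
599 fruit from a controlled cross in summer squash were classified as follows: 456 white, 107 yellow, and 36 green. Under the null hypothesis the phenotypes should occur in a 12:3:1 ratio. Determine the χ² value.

Under the 12:3:1 hypothesis (Σ ratio = 16, N = 599):
  white: 599 × 12/16 = 449.25
  yellow: 599 × 3/16 = 112.3125
  green: 599 × 1/16 = 37.4375
χ² = Σ (O − E)² / E
  white: (456 − 449.25)² / 449.25 = 0.1014
  yellow: (107 − 112.3125)² / 112.3125 = 0.2513
  green: (36 − 37.4375)² / 37.4375 = 0.0552
χ² = 0.1014 + 0.2513 + 0.0552 = 0.4079 ≈ 0.408

0.408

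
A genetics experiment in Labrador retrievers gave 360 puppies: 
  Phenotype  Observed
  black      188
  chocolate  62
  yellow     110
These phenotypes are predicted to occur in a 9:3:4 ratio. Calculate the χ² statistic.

5.931

Expected counts for N = 360 under a 9:3:4 ratio (total parts = 16):
  black: 360 × 9/16 = 202.5
  chocolate: 360 × 3/16 = 67.5
  yellow: 360 × 4/16 = 90
χ² = Σ (O − E)² / E
  black: (188 − 202.5)² / 202.5 = 1.0383
  chocolate: (62 − 67.5)² / 67.5 = 0.4481
  yellow: (110 − 90)² / 90 = 4.4444
χ² = 1.0383 + 0.4481 + 4.4444 = 5.9308 ≈ 5.931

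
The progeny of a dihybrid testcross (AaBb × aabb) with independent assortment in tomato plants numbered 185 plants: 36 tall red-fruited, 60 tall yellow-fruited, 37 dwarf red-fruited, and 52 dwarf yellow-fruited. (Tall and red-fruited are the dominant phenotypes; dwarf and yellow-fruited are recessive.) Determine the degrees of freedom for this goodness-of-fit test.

3

A dihybrid testcross with independent assortment gives a 1:1:1:1 ratio.
A goodness-of-fit test with 4 phenotype classes has df = 4 − 1 = 3.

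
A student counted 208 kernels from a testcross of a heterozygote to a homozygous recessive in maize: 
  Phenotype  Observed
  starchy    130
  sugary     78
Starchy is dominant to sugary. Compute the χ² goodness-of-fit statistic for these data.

13.000

A testcross of a heterozygote (Aa × aa) gives a 1:1 phenotypic ratio.
Under the 1:1 hypothesis (Σ ratio = 2, N = 208):
  starchy: 208 × 1/2 = 104
  sugary: 208 × 1/2 = 104
χ² = Σ (O − E)² / E
  starchy: (130 − 104)² / 104 = 6.5000
  sugary: (78 − 104)² / 104 = 6.5000
χ² = 6.5000 + 6.5000 = 13.000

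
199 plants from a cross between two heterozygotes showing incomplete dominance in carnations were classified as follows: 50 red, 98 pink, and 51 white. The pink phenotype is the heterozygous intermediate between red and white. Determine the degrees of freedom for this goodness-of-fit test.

2

With incomplete dominance, a heterozygote × heterozygote cross gives a 1:2:1 phenotypic ratio.
A goodness-of-fit test with 3 phenotype classes has df = 3 − 1 = 2.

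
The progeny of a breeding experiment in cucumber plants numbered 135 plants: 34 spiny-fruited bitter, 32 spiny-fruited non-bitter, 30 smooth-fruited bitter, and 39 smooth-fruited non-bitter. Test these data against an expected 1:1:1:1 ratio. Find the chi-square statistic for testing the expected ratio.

Under the 1:1:1:1 hypothesis (Σ ratio = 4, N = 135):
  spiny-fruited bitter: 135 × 1/4 = 33.75
  spiny-fruited non-bitter: 135 × 1/4 = 33.75
  smooth-fruited bitter: 135 × 1/4 = 33.75
  smooth-fruited non-bitter: 135 × 1/4 = 33.75
χ² = Σ (O − E)² / E
  spiny-fruited bitter: (34 − 33.75)² / 33.75 = 0.0019
  spiny-fruited non-bitter: (32 − 33.75)² / 33.75 = 0.0907
  smooth-fruited bitter: (30 − 33.75)² / 33.75 = 0.4167
  smooth-fruited non-bitter: (39 − 33.75)² / 33.75 = 0.8167
χ² = 0.0019 + 0.0907 + 0.4167 + 0.8167 = 1.326

1.326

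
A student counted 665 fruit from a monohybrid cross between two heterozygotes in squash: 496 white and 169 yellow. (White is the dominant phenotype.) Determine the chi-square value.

0.061

For a monohybrid cross between heterozygotes with complete dominance, the expected phenotypic ratio is 3:1.
Total ratio parts = 4. Expected numbers out of 665:
  white: 665 × 3/4 = 498.75
  yellow: 665 × 1/4 = 166.25
χ² = Σ (O − E)² / E
  white: (496 − 498.75)² / 498.75 = 0.0152
  yellow: (169 − 166.25)² / 166.25 = 0.0455
χ² = 0.0152 + 0.0455 = 0.0607 ≈ 0.061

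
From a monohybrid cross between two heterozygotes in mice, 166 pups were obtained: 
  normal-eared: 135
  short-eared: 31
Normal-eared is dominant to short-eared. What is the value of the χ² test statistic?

3.542

For a monohybrid cross between heterozygotes with complete dominance, the expected phenotypic ratio is 3:1.
The 3:1 ratio has 4 parts, so with N = 166 the expected counts are:
  normal-eared: 166 × 3/4 = 124.5
  short-eared: 166 × 1/4 = 41.5
χ² = Σ (O − E)² / E
  normal-eared: (135 − 124.5)² / 124.5 = 0.8855
  short-eared: (31 − 41.5)² / 41.5 = 2.6566
χ² = 0.8855 + 2.6566 = 3.5421 ≈ 3.542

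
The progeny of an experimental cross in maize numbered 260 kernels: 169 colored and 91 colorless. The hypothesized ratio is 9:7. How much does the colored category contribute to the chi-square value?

The 9:7 ratio has 16 parts, so with N = 260 the expected counts are:
  colored: 260 × 9/16 = 146.25
  colorless: 260 × 7/16 = 113.75
Contribution of colored: (169 − 146.25)² / 146.25 = 3.5389

3.539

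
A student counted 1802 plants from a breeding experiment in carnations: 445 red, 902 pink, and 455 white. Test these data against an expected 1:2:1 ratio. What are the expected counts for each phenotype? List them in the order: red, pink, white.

450.5, 901, 450.5

Total ratio parts = 4. Expected numbers out of 1802:
  red: 1802 × 1/4 = 450.5
  pink: 1802 × 2/4 = 901
  white: 1802 × 1/4 = 450.5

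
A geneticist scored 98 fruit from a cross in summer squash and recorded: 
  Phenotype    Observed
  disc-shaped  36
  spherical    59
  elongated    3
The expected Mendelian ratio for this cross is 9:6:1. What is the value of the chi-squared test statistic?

21.701

Total ratio parts = 16. Expected numbers out of 98:
  disc-shaped: 98 × 9/16 = 55.125
  spherical: 98 × 6/16 = 36.75
  elongated: 98 × 1/16 = 6.125
χ² = Σ (O − E)² / E
  disc-shaped: (36 − 55.125)² / 55.125 = 6.6352
  spherical: (59 − 36.75)² / 36.75 = 13.4711
  elongated: (3 − 6.125)² / 6.125 = 1.5944
χ² = 6.6352 + 13.4711 + 1.5944 = 21.7007 ≈ 21.701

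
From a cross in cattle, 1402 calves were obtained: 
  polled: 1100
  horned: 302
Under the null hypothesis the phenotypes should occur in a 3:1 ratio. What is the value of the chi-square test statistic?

The 3:1 ratio has 4 parts, so with N = 1402 the expected counts are:
  polled: 1402 × 3/4 = 1051.5
  horned: 1402 × 1/4 = 350.5
χ² = Σ (O − E)² / E
  polled: (1100 − 1051.5)² / 1051.5 = 2.2370
  horned: (302 − 350.5)² / 350.5 = 6.7111
χ² = 2.2370 + 6.7111 = 8.9481 ≈ 8.948

8.948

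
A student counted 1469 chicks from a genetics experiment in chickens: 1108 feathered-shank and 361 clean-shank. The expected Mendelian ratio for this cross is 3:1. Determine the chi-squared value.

0.142

Total ratio parts = 4. Expected numbers out of 1469:
  feathered-shank: 1469 × 3/4 = 1101.75
  clean-shank: 1469 × 1/4 = 367.25
χ² = Σ (O − E)² / E
  feathered-shank: (1108 − 1101.75)² / 1101.75 = 0.0355
  clean-shank: (361 − 367.25)² / 367.25 = 0.1064
χ² = 0.0355 + 0.1064 = 0.1419 ≈ 0.142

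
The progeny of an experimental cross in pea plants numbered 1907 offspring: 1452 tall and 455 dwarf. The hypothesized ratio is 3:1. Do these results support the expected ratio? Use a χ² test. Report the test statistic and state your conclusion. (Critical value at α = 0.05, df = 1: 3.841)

Total ratio parts = 4. Expected numbers out of 1907:
  tall: 1907 × 3/4 = 1430.25
  dwarf: 1907 × 1/4 = 476.75
χ² = Σ (O − E)² / E
  tall: (1452 − 1430.25)² / 1430.25 = 0.3308
  dwarf: (455 − 476.75)² / 476.75 = 0.9923
χ² = 0.3308 + 0.9923 = 1.3231 ≈ 1.323
Degrees of freedom = 2 − 1 = 1; critical value at α = 0.05 is 3.841.
Since 1.323 < 3.841, we fail to reject the null hypothesis — the data are consistent with the 3:1 ratio.

1.323; consistent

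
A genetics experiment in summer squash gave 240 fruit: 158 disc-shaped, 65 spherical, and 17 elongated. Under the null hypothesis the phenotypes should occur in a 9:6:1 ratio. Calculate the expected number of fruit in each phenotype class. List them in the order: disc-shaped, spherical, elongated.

135, 90, 15

Expected counts for N = 240 under a 9:6:1 ratio (total parts = 16):
  disc-shaped: 240 × 9/16 = 135
  spherical: 240 × 6/16 = 90
  elongated: 240 × 1/16 = 15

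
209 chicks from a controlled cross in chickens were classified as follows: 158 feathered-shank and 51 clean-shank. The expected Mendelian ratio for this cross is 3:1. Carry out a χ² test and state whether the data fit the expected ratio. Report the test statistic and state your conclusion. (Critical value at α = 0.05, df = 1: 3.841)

0.040; consistent

Expected counts for N = 209 under a 3:1 ratio (total parts = 4):
  feathered-shank: 209 × 3/4 = 156.75
  clean-shank: 209 × 1/4 = 52.25
χ² = Σ (O − E)² / E
  feathered-shank: (158 − 156.75)² / 156.75 = 0.0100
  clean-shank: (51 − 52.25)² / 52.25 = 0.0299
χ² = 0.0100 + 0.0299 = 0.0399 ≈ 0.040
Degrees of freedom = 2 − 1 = 1; critical value at α = 0.05 is 3.841.
Since 0.040 < 3.841, we fail to reject the null hypothesis — the data are consistent with the 3:1 ratio.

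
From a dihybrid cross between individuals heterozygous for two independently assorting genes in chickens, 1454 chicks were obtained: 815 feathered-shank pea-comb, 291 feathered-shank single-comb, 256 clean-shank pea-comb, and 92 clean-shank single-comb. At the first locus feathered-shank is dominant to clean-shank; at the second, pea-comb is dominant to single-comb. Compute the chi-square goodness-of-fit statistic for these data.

A dihybrid F₂ with independent assortment and complete dominance at both loci gives a 9:3:3:1 phenotypic ratio.
The 9:3:3:1 ratio has 16 parts, so with N = 1454 the expected counts are:
  feathered-shank pea-comb: 1454 × 9/16 = 817.875
  feathered-shank single-comb: 1454 × 3/16 = 272.625
  clean-shank pea-comb: 1454 × 3/16 = 272.625
  clean-shank single-comb: 1454 × 1/16 = 90.875
χ² = Σ (O − E)² / E
  feathered-shank pea-comb: (815 − 817.875)² / 817.875 = 0.0101
  feathered-shank single-comb: (291 − 272.625)² / 272.625 = 1.2385
  clean-shank pea-comb: (256 − 272.625)² / 272.625 = 1.0138
  clean-shank single-comb: (92 − 90.875)² / 90.875 = 0.0139
χ² = 0.0101 + 1.2385 + 1.0138 + 0.0139 = 2.2763 ≈ 2.276

2.276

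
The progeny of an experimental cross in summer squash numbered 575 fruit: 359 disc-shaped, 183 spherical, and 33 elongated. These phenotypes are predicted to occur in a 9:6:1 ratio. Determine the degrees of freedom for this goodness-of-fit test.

A goodness-of-fit test with 3 phenotype classes has df = 3 − 1 = 2.

2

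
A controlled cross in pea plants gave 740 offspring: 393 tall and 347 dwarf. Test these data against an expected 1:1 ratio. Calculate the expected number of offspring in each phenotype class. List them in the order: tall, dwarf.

Total ratio parts = 2. Expected numbers out of 740:
  tall: 740 × 1/2 = 370
  dwarf: 740 × 1/2 = 370

370, 370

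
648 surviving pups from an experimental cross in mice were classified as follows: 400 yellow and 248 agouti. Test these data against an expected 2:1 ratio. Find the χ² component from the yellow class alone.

The 2:1 ratio has 3 parts, so with N = 648 the expected counts are:
  yellow: 648 × 2/3 = 432
  agouti: 648 × 1/3 = 216
Contribution of yellow: (400 − 432)² / 432 = 2.3704

2.370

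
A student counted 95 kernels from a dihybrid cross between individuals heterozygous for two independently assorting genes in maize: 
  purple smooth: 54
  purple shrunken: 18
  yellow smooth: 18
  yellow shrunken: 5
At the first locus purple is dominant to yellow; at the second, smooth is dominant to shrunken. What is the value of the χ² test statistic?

A dihybrid F₂ with independent assortment and complete dominance at both loci gives a 9:3:3:1 phenotypic ratio.
Expected counts for N = 95 under a 9:3:3:1 ratio (total parts = 16):
  purple smooth: 95 × 9/16 = 53.4375
  purple shrunken: 95 × 3/16 = 17.8125
  yellow smooth: 95 × 3/16 = 17.8125
  yellow shrunken: 95 × 1/16 = 5.9375
χ² = Σ (O − E)² / E
  purple smooth: (54 − 53.4375)² / 53.4375 = 0.0059
  purple shrunken: (18 − 17.8125)² / 17.8125 = 0.0020
  yellow smooth: (18 − 17.8125)² / 17.8125 = 0.0020
  yellow shrunken: (5 − 5.9375)² / 5.9375 = 0.1480
χ² = 0.0059 + 0.0020 + 0.0020 + 0.1480 = 0.1579 ≈ 0.158

0.158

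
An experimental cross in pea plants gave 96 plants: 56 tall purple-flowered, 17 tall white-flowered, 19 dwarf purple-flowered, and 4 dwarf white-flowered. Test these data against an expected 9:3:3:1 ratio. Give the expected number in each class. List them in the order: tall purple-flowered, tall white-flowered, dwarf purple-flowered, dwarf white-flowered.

Under the 9:3:3:1 hypothesis (Σ ratio = 16, N = 96):
  tall purple-flowered: 96 × 9/16 = 54
  tall white-flowered: 96 × 3/16 = 18
  dwarf purple-flowered: 96 × 3/16 = 18
  dwarf white-flowered: 96 × 1/16 = 6

54, 18, 18, 6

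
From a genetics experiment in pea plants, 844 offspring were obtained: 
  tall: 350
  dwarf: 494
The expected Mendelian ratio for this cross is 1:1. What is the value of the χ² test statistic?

Expected counts for N = 844 under a 1:1 ratio (total parts = 2):
  tall: 844 × 1/2 = 422
  dwarf: 844 × 1/2 = 422
χ² = Σ (O − E)² / E
  tall: (350 − 422)² / 422 = 12.2844
  dwarf: (494 − 422)² / 422 = 12.2844
χ² = 12.2844 + 12.2844 = 24.5688 ≈ 24.569

24.569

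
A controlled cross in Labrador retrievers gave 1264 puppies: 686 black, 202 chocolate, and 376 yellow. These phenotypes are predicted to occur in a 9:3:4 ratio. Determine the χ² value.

17.440

Total ratio parts = 16. Expected numbers out of 1264:
  black: 1264 × 9/16 = 711
  chocolate: 1264 × 3/16 = 237
  yellow: 1264 × 4/16 = 316
χ² = Σ (O − E)² / E
  black: (686 − 711)² / 711 = 0.8790
  chocolate: (202 − 237)² / 237 = 5.1688
  yellow: (376 − 316)² / 316 = 11.3924
χ² = 0.8790 + 5.1688 + 11.3924 = 17.4402 ≈ 17.440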